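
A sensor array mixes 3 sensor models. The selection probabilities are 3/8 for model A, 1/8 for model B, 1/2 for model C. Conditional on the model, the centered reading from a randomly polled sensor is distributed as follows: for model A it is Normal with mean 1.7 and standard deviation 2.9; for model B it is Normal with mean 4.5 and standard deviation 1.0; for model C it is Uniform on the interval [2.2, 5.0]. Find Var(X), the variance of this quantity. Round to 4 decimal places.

Per component, A: μ=1.7, E[X²]=11.3; B: μ=4.5, E[X²]=21.25; C: μ=3.6, E[X²]=13.6133.
E[X] = 0.375·1.7 + 0.125·4.5 + 0.5·3.6 = 3.
E[X²] = 0.375·11.3 + 0.125·21.25 + 0.5·13.6133 = 13.7004.
Var(X) = E[X²] − (E[X])² = 13.7004 − 9 = 4.70042.

4.7004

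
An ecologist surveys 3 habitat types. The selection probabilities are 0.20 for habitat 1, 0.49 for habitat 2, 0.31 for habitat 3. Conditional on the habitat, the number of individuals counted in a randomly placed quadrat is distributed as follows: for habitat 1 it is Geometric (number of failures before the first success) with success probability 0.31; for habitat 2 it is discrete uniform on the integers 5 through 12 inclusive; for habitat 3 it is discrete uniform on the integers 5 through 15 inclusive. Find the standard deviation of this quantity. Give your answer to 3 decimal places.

3.880

Per component, 1: μ=2.22581, E[X²]=12.1342; 2: μ=8.5, E[X²]=77.5; 3: μ=10, E[X²]=110.
E[X] = 0.2·2.22581 + 0.49·8.5 + 0.31·10 = 7.71016.
E[X²] = 0.2·12.1342 + 0.49·77.5 + 0.31·110 = 74.5018.
Var(X) = E[X²] − (E[X])² = 74.5018 − 59.4466 = 15.0553.
SD(X) = √15.0553 = 3.88011.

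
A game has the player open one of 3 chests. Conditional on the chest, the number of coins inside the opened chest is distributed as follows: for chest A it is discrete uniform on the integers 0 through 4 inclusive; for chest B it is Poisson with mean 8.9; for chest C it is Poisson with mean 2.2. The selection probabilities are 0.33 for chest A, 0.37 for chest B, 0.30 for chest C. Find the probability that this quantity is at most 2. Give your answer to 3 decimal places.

Conditional on each chest, P(X ≤ 2): A: 0.6; B: 0.00675193; C: 0.622714.
By total probability, P(X ≤ 2) = 0.33·0.6 + 0.37·0.00675193 + 0.3·0.622714 = 0.387312.

0.387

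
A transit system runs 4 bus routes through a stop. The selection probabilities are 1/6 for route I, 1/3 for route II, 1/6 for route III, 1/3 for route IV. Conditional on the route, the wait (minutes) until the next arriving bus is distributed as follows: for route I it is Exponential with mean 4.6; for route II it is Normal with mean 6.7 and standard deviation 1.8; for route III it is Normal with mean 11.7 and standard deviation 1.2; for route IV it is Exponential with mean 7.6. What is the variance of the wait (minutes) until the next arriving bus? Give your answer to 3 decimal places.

Per component, I: μ=4.6, E[X²]=42.32; II: μ=6.7, E[X²]=48.13; III: μ=11.7, E[X²]=138.33; IV: μ=7.6, E[X²]=115.52.
E[X] = 0.166667·4.6 + 0.333333·6.7 + 0.166667·11.7 + 0.333333·7.6 = 7.48333.
E[X²] = 0.166667·42.32 + 0.333333·48.13 + 0.166667·138.33 + 0.333333·115.52 = 84.6583.
Var(X) = E[X²] − (E[X])² = 84.6583 − 56.0003 = 28.6581.

28.658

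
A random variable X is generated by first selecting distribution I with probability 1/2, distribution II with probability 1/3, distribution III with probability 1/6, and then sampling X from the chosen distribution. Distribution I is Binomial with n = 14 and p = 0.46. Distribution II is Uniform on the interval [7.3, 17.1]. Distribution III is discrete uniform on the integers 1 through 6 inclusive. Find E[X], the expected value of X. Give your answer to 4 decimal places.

Component means — I: 6.44; II: 12.2; III: 3.5.
E[X] = 0.5·6.44 + 0.333333·12.2 + 0.166667·3.5 = 7.87.

7.8700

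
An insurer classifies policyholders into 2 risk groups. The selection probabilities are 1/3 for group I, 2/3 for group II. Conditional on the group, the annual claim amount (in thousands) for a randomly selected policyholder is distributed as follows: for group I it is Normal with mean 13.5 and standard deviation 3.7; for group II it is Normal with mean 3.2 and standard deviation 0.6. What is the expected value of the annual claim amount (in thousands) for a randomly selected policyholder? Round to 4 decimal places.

Component means — I: 13.5; II: 3.2.
E[X] = 0.333333·13.5 + 0.666667·3.2 = 6.63333.

6.6333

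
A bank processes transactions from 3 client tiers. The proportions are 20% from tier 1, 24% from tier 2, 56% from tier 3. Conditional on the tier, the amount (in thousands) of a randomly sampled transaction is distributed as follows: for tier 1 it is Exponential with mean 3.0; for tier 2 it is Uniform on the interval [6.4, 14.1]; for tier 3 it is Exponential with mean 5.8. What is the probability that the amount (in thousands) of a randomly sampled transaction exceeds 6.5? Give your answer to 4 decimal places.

0.4424

Conditional on each tier, P(X > 6.5): 1: 0.114559; 2: 0.987013; 3: 0.326055.
By total probability, P(X > 6.5) = 0.2·0.114559 + 0.24·0.987013 + 0.56·0.326055 = 0.442386.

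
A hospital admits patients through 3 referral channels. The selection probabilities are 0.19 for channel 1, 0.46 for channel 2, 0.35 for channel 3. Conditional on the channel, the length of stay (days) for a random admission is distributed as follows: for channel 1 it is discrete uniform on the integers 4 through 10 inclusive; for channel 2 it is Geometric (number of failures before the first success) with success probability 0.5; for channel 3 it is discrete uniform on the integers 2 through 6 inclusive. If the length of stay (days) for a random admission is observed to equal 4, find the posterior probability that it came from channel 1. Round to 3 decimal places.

Likelihoods P(X=4 | ·): 1: 0.142857; 2: 0.03125; 3: 0.2.
Posterior ∝ prior × likelihood. Numerator for 1: 0.19·0.142857 = 0.0271429.
Normalizing constant: 0.19·0.142857 + 0.46·0.03125 + 0.35·0.2 = 0.111518.
P(1 | observation) = 0.0271429 / 0.111518 = 0.243395.

0.243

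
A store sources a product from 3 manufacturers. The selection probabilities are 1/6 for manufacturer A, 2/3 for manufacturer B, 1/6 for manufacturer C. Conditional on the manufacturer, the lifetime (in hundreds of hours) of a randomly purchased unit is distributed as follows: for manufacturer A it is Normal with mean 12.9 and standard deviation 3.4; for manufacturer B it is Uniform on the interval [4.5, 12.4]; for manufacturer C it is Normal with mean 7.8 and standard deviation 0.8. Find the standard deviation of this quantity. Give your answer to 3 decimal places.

2.910

Per component, A: μ=12.9, E[X²]=177.97; B: μ=8.45, E[X²]=76.6033; C: μ=7.8, E[X²]=61.48.
E[X] = 0.166667·12.9 + 0.666667·8.45 + 0.166667·7.8 = 9.08333.
E[X²] = 0.166667·177.97 + 0.666667·76.6033 + 0.166667·61.48 = 90.9772.
Var(X) = E[X²] − (E[X])² = 90.9772 − 82.5069 = 8.47028.
SD(X) = √8.47028 = 2.91037.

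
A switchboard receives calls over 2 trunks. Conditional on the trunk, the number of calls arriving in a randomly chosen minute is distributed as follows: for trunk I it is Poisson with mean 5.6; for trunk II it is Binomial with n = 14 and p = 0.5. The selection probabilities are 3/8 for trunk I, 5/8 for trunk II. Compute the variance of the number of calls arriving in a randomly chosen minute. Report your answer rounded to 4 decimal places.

Per component, I: μ=5.6, E[X²]=36.96; II: μ=7, E[X²]=52.5.
E[X] = 0.375·5.6 + 0.625·7 = 6.475.
E[X²] = 0.375·36.96 + 0.625·52.5 = 46.6725.
Var(X) = E[X²] − (E[X])² = 46.6725 − 41.9256 = 4.74688.

4.7469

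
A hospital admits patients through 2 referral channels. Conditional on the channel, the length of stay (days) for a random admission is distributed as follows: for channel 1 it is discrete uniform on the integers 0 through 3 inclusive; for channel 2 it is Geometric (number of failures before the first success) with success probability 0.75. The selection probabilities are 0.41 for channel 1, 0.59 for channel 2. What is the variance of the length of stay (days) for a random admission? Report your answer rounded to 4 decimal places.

1.1040

Per component, 1: μ=1.5, E[X²]=3.5; 2: μ=0.333333, E[X²]=0.555556.
E[X] = 0.41·1.5 + 0.59·0.333333 = 0.811667.
E[X²] = 0.41·3.5 + 0.59·0.555556 = 1.76278.
Var(X) = E[X²] − (E[X])² = 1.76278 − 0.658803 = 1.10397.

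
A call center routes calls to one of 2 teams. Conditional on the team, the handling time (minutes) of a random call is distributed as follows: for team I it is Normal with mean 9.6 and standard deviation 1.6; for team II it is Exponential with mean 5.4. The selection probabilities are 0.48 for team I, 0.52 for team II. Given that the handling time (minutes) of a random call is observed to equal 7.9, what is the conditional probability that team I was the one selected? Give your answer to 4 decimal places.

Likelihoods f(7.9 | ·): I: 0.141792; II: 0.0428795.
Posterior ∝ prior × likelihood. Numerator for I: 0.48·0.141792 = 0.0680601.
Normalizing constant: 0.48·0.141792 + 0.52·0.0428795 = 0.0903574.
P(I | observation) = 0.0680601 / 0.0903574 = 0.753232.

0.7532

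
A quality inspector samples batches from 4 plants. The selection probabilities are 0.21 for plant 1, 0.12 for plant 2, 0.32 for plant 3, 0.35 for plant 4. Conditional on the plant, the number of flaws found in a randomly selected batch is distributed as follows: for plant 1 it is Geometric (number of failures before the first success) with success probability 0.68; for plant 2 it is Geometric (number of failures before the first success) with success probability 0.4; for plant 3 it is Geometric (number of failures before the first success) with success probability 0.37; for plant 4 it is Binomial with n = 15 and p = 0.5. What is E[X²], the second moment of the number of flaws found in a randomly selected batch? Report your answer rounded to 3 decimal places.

24.312

For each component E[X²] = Var + (mean)², giving 1: 0.913495; 2: 6; 3: 7.5011; 4: 60.
Overall E[X²] = 0.21·0.913495 + 0.12·6 + 0.32·7.5011 + 0.35·60 = 24.3122.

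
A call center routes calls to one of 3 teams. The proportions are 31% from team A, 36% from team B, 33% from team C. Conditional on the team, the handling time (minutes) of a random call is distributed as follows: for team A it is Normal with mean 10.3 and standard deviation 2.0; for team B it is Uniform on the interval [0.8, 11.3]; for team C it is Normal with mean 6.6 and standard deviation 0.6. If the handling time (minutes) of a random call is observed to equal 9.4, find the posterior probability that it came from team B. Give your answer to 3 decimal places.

Likelihoods f(9.4 | ·): A: 0.180263; B: 0.0952381; C: 1.24101e-05.
Posterior ∝ prior × likelihood. Numerator for B: 0.36·0.0952381 = 0.0342857.
Normalizing constant: 0.31·0.180263 + 0.36·0.0952381 + 0.33·1.24101e-05 = 0.0901715.
P(B | observation) = 0.0342857 / 0.0901715 = 0.380228.

0.380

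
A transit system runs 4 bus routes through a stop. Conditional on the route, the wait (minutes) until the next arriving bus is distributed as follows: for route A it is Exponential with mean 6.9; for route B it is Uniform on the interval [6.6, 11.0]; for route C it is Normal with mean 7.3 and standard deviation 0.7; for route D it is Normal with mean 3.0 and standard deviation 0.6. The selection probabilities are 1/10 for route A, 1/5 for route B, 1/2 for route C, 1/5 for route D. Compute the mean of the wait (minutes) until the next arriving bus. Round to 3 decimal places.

6.700

Component means — A: 6.9; B: 8.8; C: 7.3; D: 3.
E[X] = 0.1·6.9 + 0.2·8.8 + 0.5·7.3 + 0.2·3 = 6.7.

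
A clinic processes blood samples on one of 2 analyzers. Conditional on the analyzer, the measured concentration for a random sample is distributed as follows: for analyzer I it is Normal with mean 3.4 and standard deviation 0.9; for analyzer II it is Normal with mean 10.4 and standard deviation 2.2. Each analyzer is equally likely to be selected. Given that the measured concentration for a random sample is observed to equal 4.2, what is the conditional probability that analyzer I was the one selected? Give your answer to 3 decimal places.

0.989

Likelihoods f(4.2 | ·): I: 0.298603; II: 0.00341878.
Posterior ∝ prior × likelihood. Numerator for I: 0.5·0.298603 = 0.149302.
Normalizing constant: 0.5·0.298603 + 0.5·0.00341878 = 0.151011.
P(I | observation) = 0.149302 / 0.151011 = 0.98868.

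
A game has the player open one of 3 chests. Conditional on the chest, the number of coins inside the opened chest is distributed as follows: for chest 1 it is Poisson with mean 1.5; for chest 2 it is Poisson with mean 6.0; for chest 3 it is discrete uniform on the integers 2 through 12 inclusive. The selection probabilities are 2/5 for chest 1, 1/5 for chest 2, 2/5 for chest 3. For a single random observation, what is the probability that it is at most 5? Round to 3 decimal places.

0.633

Conditional on each chest, P(X ≤ 5): 1: 0.995544; 2: 0.44568; 3: 0.363636.
By total probability, P(X ≤ 5) = 0.4·0.995544 + 0.2·0.44568 + 0.4·0.363636 = 0.632808.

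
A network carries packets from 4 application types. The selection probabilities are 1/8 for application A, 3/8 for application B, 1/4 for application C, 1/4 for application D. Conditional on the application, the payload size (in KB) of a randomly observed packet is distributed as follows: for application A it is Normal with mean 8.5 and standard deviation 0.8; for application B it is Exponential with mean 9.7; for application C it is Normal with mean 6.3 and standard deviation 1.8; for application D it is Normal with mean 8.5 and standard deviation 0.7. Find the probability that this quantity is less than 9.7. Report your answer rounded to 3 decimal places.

0.836

Conditional on each application, P(X < 9.7): A: 0.933193; B: 0.632121; C: 0.970547; D: 0.956762.
By total probability, P(X < 9.7) = 0.125·0.933193 + 0.375·0.632121 + 0.25·0.970547 + 0.25·0.956762 = 0.835521.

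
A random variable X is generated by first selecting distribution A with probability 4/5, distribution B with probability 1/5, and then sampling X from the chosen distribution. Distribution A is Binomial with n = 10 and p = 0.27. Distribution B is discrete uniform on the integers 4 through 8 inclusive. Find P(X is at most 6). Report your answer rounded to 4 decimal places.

Conditional on each component, P(X ≤ 6): A: 0.994382; B: 0.6.
By total probability, P(X ≤ 6) = 0.8·0.994382 + 0.2·0.6 = 0.915506.

0.9155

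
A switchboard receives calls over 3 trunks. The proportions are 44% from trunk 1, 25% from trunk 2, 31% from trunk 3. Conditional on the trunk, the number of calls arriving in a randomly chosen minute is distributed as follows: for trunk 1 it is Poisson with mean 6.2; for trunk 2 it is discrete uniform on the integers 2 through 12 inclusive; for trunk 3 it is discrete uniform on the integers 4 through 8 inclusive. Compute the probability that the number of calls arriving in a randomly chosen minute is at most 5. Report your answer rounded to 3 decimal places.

Conditional on each trunk, P(X ≤ 5): 1: 0.414113; 2: 0.363636; 3: 0.4.
By total probability, P(X ≤ 5) = 0.44·0.414113 + 0.25·0.363636 + 0.31·0.4 = 0.397119.

0.397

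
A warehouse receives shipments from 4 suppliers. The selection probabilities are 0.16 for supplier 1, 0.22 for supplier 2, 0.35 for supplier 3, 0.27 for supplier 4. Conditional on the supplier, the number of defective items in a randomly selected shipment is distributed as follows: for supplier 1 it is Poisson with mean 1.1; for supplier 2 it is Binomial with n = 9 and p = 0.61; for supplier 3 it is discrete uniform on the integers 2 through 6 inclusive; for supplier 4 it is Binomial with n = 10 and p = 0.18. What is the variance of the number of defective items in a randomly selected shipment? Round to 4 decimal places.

Per component, 1: μ=1.1, E[X²]=2.31; 2: μ=5.49, E[X²]=32.2812; 3: μ=4, E[X²]=18; 4: μ=1.8, E[X²]=4.716.
E[X] = 0.16·1.1 + 0.22·5.49 + 0.35·4 + 0.27·1.8 = 3.2698.
E[X²] = 0.16·2.31 + 0.22·32.2812 + 0.35·18 + 0.27·4.716 = 15.0448.
Var(X) = E[X²] − (E[X])² = 15.0448 − 10.6916 = 4.35319.

4.3532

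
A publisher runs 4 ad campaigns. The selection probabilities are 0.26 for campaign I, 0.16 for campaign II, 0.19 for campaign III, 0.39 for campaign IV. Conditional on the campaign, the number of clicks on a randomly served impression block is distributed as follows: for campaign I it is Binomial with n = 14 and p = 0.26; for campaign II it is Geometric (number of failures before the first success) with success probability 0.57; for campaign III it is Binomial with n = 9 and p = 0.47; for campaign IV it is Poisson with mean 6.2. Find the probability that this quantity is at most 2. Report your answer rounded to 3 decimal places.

Conditional on each campaign, P(X ≤ 2): I: 0.253265; II: 0.920493; III: 0.123053; IV: 0.0536176.
By total probability, P(X ≤ 2) = 0.26·0.253265 + 0.16·0.920493 + 0.19·0.123053 + 0.39·0.0536176 = 0.257419.

0.257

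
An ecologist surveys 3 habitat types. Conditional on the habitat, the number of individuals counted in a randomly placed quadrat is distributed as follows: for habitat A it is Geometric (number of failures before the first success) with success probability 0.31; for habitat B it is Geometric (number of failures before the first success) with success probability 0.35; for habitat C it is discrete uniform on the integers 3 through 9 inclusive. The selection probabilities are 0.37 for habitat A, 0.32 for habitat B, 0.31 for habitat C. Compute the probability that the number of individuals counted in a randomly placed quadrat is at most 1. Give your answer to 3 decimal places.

Conditional on each habitat, P(X ≤ 1): A: 0.5239; B: 0.5775; C: 0.
By total probability, P(X ≤ 1) = 0.37·0.5239 + 0.32·0.5775 + 0.31·0 = 0.378643.

0.379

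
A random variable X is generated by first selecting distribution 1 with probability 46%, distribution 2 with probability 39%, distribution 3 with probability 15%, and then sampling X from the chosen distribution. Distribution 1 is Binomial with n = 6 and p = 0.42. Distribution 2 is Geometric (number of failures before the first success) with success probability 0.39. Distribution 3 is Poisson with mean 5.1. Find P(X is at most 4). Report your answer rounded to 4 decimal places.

0.8571

Conditional on each component, P(X ≤ 4): 1: 0.94903; 2: 0.91554; 3: 0.423125.
By total probability, P(X ≤ 4) = 0.46·0.94903 + 0.39·0.91554 + 0.15·0.423125 = 0.857084.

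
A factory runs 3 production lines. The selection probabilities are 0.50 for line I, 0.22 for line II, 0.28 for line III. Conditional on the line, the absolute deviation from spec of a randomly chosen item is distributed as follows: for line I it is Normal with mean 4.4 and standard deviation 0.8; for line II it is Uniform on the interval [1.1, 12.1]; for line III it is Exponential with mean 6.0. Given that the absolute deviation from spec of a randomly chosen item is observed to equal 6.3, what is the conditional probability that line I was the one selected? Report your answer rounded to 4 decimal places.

0.2903

Likelihoods f(6.3 | ·): I: 0.0297149; II: 0.0909091; III: 0.058323.
Posterior ∝ prior × likelihood. Numerator for I: 0.5·0.0297149 = 0.0148574.
Normalizing constant: 0.5·0.0297149 + 0.22·0.0909091 + 0.28·0.058323 = 0.0511879.
P(I | observation) = 0.0148574 / 0.0511879 = 0.290253.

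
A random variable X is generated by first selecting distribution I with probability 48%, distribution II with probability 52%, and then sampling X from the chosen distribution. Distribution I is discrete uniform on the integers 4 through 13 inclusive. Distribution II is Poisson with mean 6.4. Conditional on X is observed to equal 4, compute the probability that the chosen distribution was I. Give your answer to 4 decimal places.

Likelihoods P(X=4 | ·): I: 0.1; II: 0.116151.
Posterior ∝ prior × likelihood. Numerator for I: 0.48·0.1 = 0.048.
Normalizing constant: 0.48·0.1 + 0.52·0.116151 = 0.108399.
P(I | observation) = 0.048 / 0.108399 = 0.44281.

0.4428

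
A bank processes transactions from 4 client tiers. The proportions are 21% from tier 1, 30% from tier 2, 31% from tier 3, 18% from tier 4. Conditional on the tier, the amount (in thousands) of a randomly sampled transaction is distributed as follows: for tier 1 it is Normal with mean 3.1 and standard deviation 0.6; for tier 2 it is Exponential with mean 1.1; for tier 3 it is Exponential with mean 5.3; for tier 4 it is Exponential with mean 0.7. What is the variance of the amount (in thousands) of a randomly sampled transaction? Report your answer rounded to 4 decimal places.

12.8494

Per component, 1: μ=3.1, E[X²]=9.97; 2: μ=1.1, E[X²]=2.42; 3: μ=5.3, E[X²]=56.18; 4: μ=0.7, E[X²]=0.98.
E[X] = 0.21·3.1 + 0.3·1.1 + 0.31·5.3 + 0.18·0.7 = 2.75.
E[X²] = 0.21·9.97 + 0.3·2.42 + 0.31·56.18 + 0.18·0.98 = 20.4119.
Var(X) = E[X²] − (E[X])² = 20.4119 − 7.5625 = 12.8494.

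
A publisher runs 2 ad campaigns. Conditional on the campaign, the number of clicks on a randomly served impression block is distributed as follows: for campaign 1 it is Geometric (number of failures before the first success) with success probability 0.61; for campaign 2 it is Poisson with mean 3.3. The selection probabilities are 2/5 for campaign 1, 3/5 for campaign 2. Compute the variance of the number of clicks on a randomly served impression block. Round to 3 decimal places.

Per component, 1: μ=0.639344, E[X²]=1.45687; 2: μ=3.3, E[X²]=14.19.
E[X] = 0.4·0.639344 + 0.6·3.3 = 2.23574.
E[X²] = 0.4·1.45687 + 0.6·14.19 = 9.09675.
Var(X) = E[X²] − (E[X])² = 9.09675 − 4.99852 = 4.09822.

4.098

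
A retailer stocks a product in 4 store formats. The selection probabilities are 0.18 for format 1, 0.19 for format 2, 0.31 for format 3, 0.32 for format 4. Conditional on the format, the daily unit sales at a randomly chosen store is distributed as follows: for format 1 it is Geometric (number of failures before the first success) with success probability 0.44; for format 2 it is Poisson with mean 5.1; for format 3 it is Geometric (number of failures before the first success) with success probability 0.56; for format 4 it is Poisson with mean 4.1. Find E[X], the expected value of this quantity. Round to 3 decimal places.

2.754

Component means — 1: 1.27273; 2: 5.1; 3: 0.785714; 4: 4.1.
E[X] = 0.18·1.27273 + 0.19·5.1 + 0.31·0.785714 + 0.32·4.1 = 2.75366.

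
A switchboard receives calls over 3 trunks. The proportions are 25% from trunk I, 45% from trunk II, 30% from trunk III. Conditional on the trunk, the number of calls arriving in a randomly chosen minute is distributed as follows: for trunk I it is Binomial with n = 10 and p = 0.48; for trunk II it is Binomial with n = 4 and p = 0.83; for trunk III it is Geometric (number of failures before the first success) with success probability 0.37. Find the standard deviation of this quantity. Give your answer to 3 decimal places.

1.891

Per component, I: μ=4.8, E[X²]=25.536; II: μ=3.32, E[X²]=11.5868; III: μ=1.7027, E[X²]=7.5011.
E[X] = 0.25·4.8 + 0.45·3.32 + 0.3·1.7027 = 3.20481.
E[X²] = 0.25·25.536 + 0.45·11.5868 + 0.3·7.5011 = 13.8484.
Var(X) = E[X²] − (E[X])² = 13.8484 − 10.2708 = 3.57758.
SD(X) = √3.57758 = 1.89145.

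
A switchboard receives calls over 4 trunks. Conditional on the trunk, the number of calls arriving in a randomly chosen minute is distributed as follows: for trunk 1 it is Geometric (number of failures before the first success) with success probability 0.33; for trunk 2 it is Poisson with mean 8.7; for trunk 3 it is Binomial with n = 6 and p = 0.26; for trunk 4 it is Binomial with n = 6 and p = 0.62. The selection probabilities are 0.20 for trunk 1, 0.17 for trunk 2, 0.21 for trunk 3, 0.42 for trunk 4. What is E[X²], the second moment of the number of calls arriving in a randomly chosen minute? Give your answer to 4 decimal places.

23.5605

For each component E[X²] = Var + (mean)², giving 1: 10.2746; 2: 84.39; 3: 3.588; 4: 15.252.
Overall E[X²] = 0.2·10.2746 + 0.17·84.39 + 0.21·3.588 + 0.42·15.252 = 23.5605.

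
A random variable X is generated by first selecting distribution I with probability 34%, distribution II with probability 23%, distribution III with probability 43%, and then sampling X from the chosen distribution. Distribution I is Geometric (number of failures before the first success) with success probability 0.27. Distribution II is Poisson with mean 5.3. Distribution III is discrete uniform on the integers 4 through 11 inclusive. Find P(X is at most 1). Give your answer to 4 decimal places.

0.1660

Conditional on each component, P(X ≤ 1): I: 0.4671; II: 0.031447; III: 0.
By total probability, P(X ≤ 1) = 0.34·0.4671 + 0.23·0.031447 + 0.43·0 = 0.166047.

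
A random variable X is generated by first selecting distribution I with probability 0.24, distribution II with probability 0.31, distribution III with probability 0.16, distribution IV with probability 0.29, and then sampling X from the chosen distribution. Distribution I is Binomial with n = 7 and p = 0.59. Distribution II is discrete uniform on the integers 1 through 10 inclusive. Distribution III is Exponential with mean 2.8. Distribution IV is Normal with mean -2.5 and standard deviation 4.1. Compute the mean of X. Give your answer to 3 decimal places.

2.419

Component means — I: 4.13; II: 5.5; III: 2.8; IV: -2.5.
E[X] = 0.24·4.13 + 0.31·5.5 + 0.16·2.8 + 0.29·-2.5 = 2.4192.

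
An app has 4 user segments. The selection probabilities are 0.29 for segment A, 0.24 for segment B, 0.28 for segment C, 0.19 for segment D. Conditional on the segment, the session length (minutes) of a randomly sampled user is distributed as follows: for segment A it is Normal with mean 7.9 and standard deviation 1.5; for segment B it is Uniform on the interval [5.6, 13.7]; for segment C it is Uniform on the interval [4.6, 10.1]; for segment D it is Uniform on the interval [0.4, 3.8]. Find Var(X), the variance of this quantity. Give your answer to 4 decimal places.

Per component, A: μ=7.9, E[X²]=64.66; B: μ=9.65, E[X²]=98.59; C: μ=7.35, E[X²]=56.5433; D: μ=2.1, E[X²]=5.37333.
E[X] = 0.29·7.9 + 0.24·9.65 + 0.28·7.35 + 0.19·2.1 = 7.064.
E[X²] = 0.29·64.66 + 0.24·98.59 + 0.28·56.5433 + 0.19·5.37333 = 59.2661.
Var(X) = E[X²] − (E[X])² = 59.2661 − 49.9001 = 9.36597.

9.3660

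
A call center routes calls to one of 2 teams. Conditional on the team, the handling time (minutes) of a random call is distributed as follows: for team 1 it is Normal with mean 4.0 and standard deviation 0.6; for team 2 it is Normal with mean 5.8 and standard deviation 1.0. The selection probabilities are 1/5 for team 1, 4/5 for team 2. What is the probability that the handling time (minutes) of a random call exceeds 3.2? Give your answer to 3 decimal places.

0.978

Conditional on each team, P(X > 3.2): 1: 0.908789; 2: 0.995339.
By total probability, P(X > 3.2) = 0.2·0.908789 + 0.8·0.995339 = 0.978029.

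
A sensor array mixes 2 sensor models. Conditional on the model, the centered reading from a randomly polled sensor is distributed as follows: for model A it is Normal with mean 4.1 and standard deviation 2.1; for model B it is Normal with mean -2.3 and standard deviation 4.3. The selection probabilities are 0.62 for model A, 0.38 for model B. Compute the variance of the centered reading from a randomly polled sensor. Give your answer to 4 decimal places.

19.4106

Per component, A: μ=4.1, E[X²]=21.22; B: μ=-2.3, E[X²]=23.78.
E[X] = 0.62·4.1 + 0.38·-2.3 = 1.668.
E[X²] = 0.62·21.22 + 0.38·23.78 = 22.1928.
Var(X) = E[X²] − (E[X])² = 22.1928 − 2.78222 = 19.4106.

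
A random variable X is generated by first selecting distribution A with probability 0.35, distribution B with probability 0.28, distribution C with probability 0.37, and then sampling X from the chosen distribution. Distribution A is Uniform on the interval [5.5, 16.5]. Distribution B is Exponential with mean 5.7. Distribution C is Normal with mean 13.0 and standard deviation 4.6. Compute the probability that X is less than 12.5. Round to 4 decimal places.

Conditional on each component, P(X < 12.5): A: 0.636364; B: 0.888417; C: 0.456722.
By total probability, P(X < 12.5) = 0.35·0.636364 + 0.28·0.888417 + 0.37·0.456722 = 0.640471.

0.6405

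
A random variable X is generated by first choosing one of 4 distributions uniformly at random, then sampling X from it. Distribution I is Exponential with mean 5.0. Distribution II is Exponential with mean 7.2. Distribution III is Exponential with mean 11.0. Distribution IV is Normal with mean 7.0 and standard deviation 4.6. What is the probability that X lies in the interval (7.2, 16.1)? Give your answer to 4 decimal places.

0.3012

Conditional on each component, P(7.2 < X < 16.1): I: 0.196973; II: 0.261006; III: 0.288285; IV: 0.458711.
By total probability, P(7.2 < X < 16.1) = 0.25·0.196973 + 0.25·0.261006 + 0.25·0.288285 + 0.25·0.458711 = 0.301244.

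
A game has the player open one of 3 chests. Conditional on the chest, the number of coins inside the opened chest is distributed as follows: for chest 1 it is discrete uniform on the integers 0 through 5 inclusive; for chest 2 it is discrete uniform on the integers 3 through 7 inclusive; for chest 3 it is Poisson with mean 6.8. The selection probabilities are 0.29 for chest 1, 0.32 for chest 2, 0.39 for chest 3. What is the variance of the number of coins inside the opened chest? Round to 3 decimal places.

Per component, 1: μ=2.5, E[X²]=9.16667; 2: μ=5, E[X²]=27; 3: μ=6.8, E[X²]=53.04.
E[X] = 0.29·2.5 + 0.32·5 + 0.39·6.8 = 4.977.
E[X²] = 0.29·9.16667 + 0.32·27 + 0.39·53.04 = 31.9839.
Var(X) = E[X²] − (E[X])² = 31.9839 − 24.7705 = 7.2134.

7.213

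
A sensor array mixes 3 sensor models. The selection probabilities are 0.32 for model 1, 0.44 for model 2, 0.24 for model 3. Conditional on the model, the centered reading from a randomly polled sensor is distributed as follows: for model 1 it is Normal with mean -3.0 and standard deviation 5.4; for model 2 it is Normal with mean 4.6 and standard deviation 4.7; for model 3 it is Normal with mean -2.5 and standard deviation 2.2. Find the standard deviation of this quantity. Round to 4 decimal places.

5.8041

Per component, 1: μ=-3, E[X²]=38.16; 2: μ=4.6, E[X²]=43.25; 3: μ=-2.5, E[X²]=11.09.
E[X] = 0.32·-3 + 0.44·4.6 + 0.24·-2.5 = 0.464.
E[X²] = 0.32·38.16 + 0.44·43.25 + 0.24·11.09 = 33.9028.
Var(X) = E[X²] − (E[X])² = 33.9028 − 0.215296 = 33.6875.
SD(X) = √33.6875 = 5.80409.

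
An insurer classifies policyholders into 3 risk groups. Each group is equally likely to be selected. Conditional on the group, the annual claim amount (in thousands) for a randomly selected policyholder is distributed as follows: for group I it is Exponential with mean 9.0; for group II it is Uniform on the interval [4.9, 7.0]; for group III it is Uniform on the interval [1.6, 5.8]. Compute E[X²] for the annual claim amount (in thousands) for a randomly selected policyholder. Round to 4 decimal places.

For each component E[X²] = Var + (mean)², giving I: 162; II: 35.77; III: 15.16.
Overall E[X²] = 0.333333·162 + 0.333333·35.77 + 0.333333·15.16 = 70.9767.

70.9767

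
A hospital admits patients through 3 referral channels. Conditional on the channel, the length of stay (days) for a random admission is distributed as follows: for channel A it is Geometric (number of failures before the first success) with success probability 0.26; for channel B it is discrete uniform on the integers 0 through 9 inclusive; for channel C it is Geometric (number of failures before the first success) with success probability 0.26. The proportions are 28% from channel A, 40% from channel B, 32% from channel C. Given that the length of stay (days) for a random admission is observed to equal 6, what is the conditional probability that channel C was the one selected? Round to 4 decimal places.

Likelihoods P(X=6 | ·): A: 0.0426937; B: 0.1; C: 0.0426937.
Posterior ∝ prior × likelihood. Numerator for C: 0.32·0.0426937 = 0.013662.
Normalizing constant: 0.28·0.0426937 + 0.4·0.1 + 0.32·0.0426937 = 0.0656162.
P(C | observation) = 0.013662 / 0.0656162 = 0.20821.

0.2082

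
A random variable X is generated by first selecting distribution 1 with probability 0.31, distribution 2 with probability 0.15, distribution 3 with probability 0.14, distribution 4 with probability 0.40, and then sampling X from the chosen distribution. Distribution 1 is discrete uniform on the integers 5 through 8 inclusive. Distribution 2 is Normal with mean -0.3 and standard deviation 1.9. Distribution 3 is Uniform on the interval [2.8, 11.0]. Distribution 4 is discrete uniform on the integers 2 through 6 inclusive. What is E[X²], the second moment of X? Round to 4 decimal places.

For each component E[X²] = Var + (mean)², giving 1: 43.5; 2: 3.7; 3: 53.2133; 4: 18.
Overall E[X²] = 0.31·43.5 + 0.15·3.7 + 0.14·53.2133 + 0.4·18 = 28.6899.

28.6899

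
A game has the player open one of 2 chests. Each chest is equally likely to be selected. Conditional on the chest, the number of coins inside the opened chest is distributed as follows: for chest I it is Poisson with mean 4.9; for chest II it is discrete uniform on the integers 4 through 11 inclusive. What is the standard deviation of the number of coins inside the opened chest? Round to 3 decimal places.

Per component, I: μ=4.9, E[X²]=28.91; II: μ=7.5, E[X²]=61.5.
E[X] = 0.5·4.9 + 0.5·7.5 = 6.2.
E[X²] = 0.5·28.91 + 0.5·61.5 = 45.205.
Var(X) = E[X²] − (E[X])² = 45.205 − 38.44 = 6.765.
SD(X) = √6.765 = 2.60096.

2.601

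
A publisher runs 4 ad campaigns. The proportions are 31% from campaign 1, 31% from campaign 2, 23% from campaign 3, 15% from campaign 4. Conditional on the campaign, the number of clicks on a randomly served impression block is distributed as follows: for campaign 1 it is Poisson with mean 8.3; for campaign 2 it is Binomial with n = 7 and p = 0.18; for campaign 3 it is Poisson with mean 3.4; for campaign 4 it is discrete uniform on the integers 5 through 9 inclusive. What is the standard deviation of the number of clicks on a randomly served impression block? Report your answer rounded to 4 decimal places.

3.5825

Per component, 1: μ=8.3, E[X²]=77.19; 2: μ=1.26, E[X²]=2.6208; 3: μ=3.4, E[X²]=14.96; 4: μ=7, E[X²]=51.
E[X] = 0.31·8.3 + 0.31·1.26 + 0.23·3.4 + 0.15·7 = 4.7956.
E[X²] = 0.31·77.19 + 0.31·2.6208 + 0.23·14.96 + 0.15·51 = 35.8321.
Var(X) = E[X²] − (E[X])² = 35.8321 − 22.9978 = 12.8344.
SD(X) = √12.8344 = 3.58251.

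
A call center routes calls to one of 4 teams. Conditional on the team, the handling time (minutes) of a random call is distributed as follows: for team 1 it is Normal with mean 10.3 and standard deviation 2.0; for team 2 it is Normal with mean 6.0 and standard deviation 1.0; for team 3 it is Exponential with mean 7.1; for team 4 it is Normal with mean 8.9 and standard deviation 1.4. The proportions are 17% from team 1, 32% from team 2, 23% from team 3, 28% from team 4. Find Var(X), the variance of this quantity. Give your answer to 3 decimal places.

15.694

Per component, 1: μ=10.3, E[X²]=110.09; 2: μ=6, E[X²]=37; 3: μ=7.1, E[X²]=100.82; 4: μ=8.9, E[X²]=81.17.
E[X] = 0.17·10.3 + 0.32·6 + 0.23·7.1 + 0.28·8.9 = 7.796.
E[X²] = 0.17·110.09 + 0.32·37 + 0.23·100.82 + 0.28·81.17 = 76.4715.
Var(X) = E[X²] − (E[X])² = 76.4715 − 60.7776 = 15.6939.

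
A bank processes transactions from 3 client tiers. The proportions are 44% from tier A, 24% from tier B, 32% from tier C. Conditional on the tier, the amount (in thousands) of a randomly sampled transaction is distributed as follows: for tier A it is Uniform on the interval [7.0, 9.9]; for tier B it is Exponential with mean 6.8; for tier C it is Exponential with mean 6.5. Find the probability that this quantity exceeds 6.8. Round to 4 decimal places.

Conditional on each tier, P(X > 6.8): A: 1; B: 0.367879; C: 0.351286.
By total probability, P(X > 6.8) = 0.44·1 + 0.24·0.367879 + 0.32·0.351286 = 0.640703.

0.6407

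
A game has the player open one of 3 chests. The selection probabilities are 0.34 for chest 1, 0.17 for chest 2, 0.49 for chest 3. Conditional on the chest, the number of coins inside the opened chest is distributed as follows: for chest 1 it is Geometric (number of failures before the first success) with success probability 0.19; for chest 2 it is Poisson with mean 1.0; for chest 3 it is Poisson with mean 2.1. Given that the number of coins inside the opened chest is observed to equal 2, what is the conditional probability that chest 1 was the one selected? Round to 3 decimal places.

0.206

Likelihoods P(X=2 | ·): 1: 0.124659; 2: 0.18394; 3: 0.270016.
Posterior ∝ prior × likelihood. Numerator for 1: 0.34·0.124659 = 0.0423841.
Normalizing constant: 0.34·0.124659 + 0.17·0.18394 + 0.49·0.270016 = 0.205962.
P(1 | observation) = 0.0423841 / 0.205962 = 0.205786.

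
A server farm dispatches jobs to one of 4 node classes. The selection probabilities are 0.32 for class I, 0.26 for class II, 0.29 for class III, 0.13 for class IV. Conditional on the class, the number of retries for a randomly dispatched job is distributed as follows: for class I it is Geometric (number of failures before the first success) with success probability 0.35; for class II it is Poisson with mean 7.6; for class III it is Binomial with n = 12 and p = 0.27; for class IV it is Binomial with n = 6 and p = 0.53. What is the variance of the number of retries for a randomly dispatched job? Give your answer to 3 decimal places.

Per component, I: μ=1.85714, E[X²]=8.7551; II: μ=7.6, E[X²]=65.36; III: μ=3.24, E[X²]=12.8628; IV: μ=3.18, E[X²]=11.607.
E[X] = 0.32·1.85714 + 0.26·7.6 + 0.29·3.24 + 0.13·3.18 = 3.92329.
E[X²] = 0.32·8.7551 + 0.26·65.36 + 0.29·12.8628 + 0.13·11.607 = 25.0344.
Var(X) = E[X²] − (E[X])² = 25.0344 − 15.3922 = 9.64218.

9.642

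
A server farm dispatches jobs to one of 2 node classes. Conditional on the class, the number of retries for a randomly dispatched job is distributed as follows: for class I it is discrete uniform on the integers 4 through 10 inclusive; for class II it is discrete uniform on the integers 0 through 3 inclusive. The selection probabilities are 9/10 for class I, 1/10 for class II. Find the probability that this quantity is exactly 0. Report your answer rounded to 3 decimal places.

Conditional on each class, P(X = 0): I: 0; II: 0.25.
By total probability, P(X = 0) = 0.9·0 + 0.1·0.25 = 0.025.

0.025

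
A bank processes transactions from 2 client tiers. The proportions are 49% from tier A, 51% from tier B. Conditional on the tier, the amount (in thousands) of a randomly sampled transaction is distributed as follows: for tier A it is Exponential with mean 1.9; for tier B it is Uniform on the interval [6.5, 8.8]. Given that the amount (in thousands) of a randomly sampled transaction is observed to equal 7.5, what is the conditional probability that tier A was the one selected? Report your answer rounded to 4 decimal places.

0.0220

Likelihoods f(7.5 | ·): A: 0.0101608; B: 0.434783.
Posterior ∝ prior × likelihood. Numerator for A: 0.49·0.0101608 = 0.00497877.
Normalizing constant: 0.49·0.0101608 + 0.51·0.434783 = 0.226718.
P(A | observation) = 0.00497877 / 0.226718 = 0.0219602.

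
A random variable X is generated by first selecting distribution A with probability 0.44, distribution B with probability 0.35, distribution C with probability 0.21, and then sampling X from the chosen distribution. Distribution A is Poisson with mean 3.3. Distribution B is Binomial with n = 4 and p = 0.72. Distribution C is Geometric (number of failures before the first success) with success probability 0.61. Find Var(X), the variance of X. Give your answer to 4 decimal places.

3.0046

Per component, A: μ=3.3, E[X²]=14.19; B: μ=2.88, E[X²]=9.1008; C: μ=0.639344, E[X²]=1.45687.
E[X] = 0.44·3.3 + 0.35·2.88 + 0.21·0.639344 = 2.59426.
E[X²] = 0.44·14.19 + 0.35·9.1008 + 0.21·1.45687 = 9.73482.
Var(X) = E[X²] − (E[X])² = 9.73482 − 6.7302 = 3.00463.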